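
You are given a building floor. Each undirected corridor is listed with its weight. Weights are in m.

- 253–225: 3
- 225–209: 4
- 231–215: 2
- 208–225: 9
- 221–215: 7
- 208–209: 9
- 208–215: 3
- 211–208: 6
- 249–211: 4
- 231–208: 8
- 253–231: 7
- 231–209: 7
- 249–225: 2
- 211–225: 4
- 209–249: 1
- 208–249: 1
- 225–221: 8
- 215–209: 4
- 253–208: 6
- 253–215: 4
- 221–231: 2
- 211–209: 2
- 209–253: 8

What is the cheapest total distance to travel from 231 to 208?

Enumerating some paths:
231 → 215 → 209 → 249 → 208: 2+4+1+1 = 8
231 → 215 → 208: 2+3 = 5
231 → 208: 8 = 8
Cheapest is 231 → 215 → 208 at 5 m.

5 m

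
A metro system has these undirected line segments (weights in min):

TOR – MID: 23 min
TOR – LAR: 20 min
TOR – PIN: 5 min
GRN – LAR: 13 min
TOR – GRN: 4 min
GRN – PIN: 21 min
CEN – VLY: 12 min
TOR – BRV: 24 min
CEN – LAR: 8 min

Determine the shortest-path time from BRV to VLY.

Compare a few routes:
BRV - TOR - GRN - LAR - CEN - VLY: 24+4+13+8+12 = 61
BRV - TOR - LAR - CEN - VLY: 24+20+8+12 = 64
BRV - TOR - PIN - GRN - LAR - CEN - VLY: 24+5+21+13+8+12 = 83
The minimum is 61 min via BRV - TOR - GRN - LAR - CEN - VLY.

61 min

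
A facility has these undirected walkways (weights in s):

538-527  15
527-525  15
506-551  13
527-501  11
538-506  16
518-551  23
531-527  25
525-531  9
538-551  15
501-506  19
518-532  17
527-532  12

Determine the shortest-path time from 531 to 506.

Enumerating some paths:
531 → 525 → 527 → 501 → 506: 9+15+11+19 = 54
531 → 527 → 538 → 506: 25+15+16 = 56
531 → 525 → 527 → 538 → 506: 9+15+15+16 = 55
531 → 527 → 501 → 506: 25+11+19 = 55
The minimum is 54 s via 531 → 525 → 527 → 501 → 506.

54 s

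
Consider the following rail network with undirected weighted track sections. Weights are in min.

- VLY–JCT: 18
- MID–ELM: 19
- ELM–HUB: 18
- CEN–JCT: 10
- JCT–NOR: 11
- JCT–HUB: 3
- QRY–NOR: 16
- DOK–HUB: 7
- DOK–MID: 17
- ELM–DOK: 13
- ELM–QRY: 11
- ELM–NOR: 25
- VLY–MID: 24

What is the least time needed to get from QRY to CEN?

37 min

Running Dijkstra from QRY:
QRY: 0
ELM: 11  (via QRY)
NOR: 16  (via QRY)
DOK: 24  (via ELM)
JCT: 27  (via NOR)
HUB: 29  (via ELM)
MID: 30  (via ELM)
CEN: 37  (via JCT)
Shortest route: QRY → NOR → JCT → CEN = 37 min.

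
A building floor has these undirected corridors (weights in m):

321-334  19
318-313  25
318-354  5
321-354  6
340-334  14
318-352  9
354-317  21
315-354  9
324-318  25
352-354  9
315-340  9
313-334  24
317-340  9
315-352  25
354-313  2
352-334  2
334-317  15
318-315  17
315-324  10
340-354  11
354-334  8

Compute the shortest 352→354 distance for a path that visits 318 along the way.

Best 352 to 318: 352 → 318 costing 9
Shortest 318→354: 318 → 354 = 5
Total via 318: 9 + 5 = 14 m.

14 m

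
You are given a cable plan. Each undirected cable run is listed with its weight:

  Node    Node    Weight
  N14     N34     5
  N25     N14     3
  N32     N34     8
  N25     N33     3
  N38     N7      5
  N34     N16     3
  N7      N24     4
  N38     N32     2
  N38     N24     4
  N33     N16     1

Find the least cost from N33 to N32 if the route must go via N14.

Shortest N33→N14: N33 → N25 → N14 = 6
Shortest N14→N32: N14 → N34 → N32 = 13
Total via N14: 6 + 13 = 19.

19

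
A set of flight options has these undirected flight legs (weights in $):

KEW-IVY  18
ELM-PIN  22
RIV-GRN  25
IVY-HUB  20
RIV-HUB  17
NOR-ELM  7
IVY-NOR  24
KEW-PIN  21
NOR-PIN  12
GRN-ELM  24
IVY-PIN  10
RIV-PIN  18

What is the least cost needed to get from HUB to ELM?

$49

Running Dijkstra from HUB:
HUB: 0
RIV: 17  (via HUB)
IVY: 20  (via HUB)
PIN: 30  (via IVY)
KEW: 38  (via IVY)
NOR: 42  (via PIN)
GRN: 42  (via RIV)
ELM: 49  (via NOR)
Shortest route: HUB → IVY → PIN → NOR → ELM = $49.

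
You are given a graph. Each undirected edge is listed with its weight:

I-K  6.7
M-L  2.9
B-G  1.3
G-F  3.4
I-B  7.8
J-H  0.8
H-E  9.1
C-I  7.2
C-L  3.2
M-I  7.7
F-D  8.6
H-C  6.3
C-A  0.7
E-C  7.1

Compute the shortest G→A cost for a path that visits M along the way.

23.6

Shortest G→M: G → B → I → M = 16.8
Shortest M→A: M → L → C → A = 6.8
Total via M: 16.8 + 6.8 = 23.6.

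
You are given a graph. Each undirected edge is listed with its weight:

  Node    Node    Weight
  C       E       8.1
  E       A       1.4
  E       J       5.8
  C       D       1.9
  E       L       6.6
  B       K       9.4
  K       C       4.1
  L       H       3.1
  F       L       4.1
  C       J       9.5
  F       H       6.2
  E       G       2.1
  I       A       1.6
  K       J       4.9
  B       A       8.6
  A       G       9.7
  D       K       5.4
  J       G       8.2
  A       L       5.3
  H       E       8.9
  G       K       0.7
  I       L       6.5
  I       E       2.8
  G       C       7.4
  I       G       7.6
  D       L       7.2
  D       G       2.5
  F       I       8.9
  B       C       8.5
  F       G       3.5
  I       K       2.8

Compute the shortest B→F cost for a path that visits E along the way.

Best B to E: B → A → E costing 10
Best E to F: E → G → F costing 5.6
Total via E: 10 + 5.6 = 15.6.

15.6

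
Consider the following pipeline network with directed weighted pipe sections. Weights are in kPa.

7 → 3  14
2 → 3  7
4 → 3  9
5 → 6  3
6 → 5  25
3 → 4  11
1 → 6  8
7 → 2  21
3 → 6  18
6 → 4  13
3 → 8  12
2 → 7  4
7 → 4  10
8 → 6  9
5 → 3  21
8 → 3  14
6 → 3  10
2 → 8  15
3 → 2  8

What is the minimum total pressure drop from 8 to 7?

Compare a few routes:
8 - 6 - 3 - 2 - 7: 9+10+8+4 = 31
8 - 3 - 2 - 7: 14+8+4 = 26
8 - 6 - 4 - 3 - 2 - 7: 9+13+9+8+4 = 43
Cheapest is 8 - 3 - 2 - 7 at 26 kPa.

26 kPa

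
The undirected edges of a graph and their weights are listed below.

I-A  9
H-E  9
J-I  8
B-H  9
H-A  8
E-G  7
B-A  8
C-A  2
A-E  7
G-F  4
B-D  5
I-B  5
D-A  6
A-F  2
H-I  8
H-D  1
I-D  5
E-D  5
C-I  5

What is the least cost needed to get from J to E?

18

Settle nodes by increasing distance from J:
J: 0
I: 8  (via J)
B: 13  (via I)
C: 13  (via I)
D: 13  (via I)
H: 14  (via D)
A: 15  (via C)
F: 17  (via A)
E: 18  (via D)
Shortest route: J → I → D → E = 18.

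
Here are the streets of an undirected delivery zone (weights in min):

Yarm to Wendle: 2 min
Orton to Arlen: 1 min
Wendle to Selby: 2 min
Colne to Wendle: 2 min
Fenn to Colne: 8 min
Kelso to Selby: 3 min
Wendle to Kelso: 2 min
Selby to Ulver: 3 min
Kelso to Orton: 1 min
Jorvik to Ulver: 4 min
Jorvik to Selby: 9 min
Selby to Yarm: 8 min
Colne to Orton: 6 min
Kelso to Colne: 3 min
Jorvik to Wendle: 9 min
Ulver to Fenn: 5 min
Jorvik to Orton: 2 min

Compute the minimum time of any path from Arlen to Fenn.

Enumerating some paths:
Arlen → Orton → Kelso → Selby → Ulver → Fenn: 1+1+3+3+5 = 13
Arlen → Orton → Jorvik → Ulver → Fenn: 1+2+4+5 = 12
Cheapest is Arlen → Orton → Jorvik → Ulver → Fenn at 12 min.

12 min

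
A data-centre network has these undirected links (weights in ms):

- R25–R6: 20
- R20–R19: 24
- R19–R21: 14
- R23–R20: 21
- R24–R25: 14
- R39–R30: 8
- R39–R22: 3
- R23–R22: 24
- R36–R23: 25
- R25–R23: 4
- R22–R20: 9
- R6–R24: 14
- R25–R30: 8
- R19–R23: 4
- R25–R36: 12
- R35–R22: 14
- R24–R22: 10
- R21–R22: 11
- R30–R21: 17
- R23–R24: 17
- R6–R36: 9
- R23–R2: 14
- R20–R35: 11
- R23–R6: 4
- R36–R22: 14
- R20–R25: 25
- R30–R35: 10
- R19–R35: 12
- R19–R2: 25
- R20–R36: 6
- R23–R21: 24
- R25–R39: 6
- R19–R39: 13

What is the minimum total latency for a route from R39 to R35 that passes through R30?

Shortest R39→R30: R39–R30 = 8
Shortest R30→R35: R30–R35 = 10
Total via R30: 8 + 10 = 18 ms.

18 ms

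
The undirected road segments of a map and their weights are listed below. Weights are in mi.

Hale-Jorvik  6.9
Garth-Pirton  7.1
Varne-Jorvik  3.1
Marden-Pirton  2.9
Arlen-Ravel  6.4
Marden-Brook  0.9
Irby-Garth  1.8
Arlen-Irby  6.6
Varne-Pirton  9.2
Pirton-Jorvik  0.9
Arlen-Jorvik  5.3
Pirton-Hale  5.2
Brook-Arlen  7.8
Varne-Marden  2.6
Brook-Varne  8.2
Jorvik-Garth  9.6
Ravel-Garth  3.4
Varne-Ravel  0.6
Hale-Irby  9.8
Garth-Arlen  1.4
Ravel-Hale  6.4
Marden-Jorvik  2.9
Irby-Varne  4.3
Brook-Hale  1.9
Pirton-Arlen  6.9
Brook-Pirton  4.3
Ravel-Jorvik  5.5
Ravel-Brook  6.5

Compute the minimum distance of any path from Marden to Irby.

Settle nodes by increasing distance from Marden:
Marden: 0
Brook: 0.9  (via Marden)
Varne: 2.6  (via Marden)
Hale: 2.8  (via Brook)
Jorvik: 2.9  (via Marden)
Pirton: 2.9  (via Marden)
Ravel: 3.2  (via Varne)
Garth: 6.6  (via Ravel)
Irby: 6.9  (via Varne)
Shortest route: Marden → Varne → Irby = 6.9 mi.

6.9 mi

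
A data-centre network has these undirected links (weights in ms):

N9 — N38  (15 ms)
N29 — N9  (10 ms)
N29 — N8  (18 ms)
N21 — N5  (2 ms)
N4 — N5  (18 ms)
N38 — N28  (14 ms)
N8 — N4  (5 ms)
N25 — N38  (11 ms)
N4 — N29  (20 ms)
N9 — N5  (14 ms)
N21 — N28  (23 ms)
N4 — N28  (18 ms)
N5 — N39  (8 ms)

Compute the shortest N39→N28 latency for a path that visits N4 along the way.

Best N39 to N4: N39–N5–N4 costing 26
Shortest N4→N28: N4–N28 = 18
Total via N4: 26 + 18 = 44 ms.

44 ms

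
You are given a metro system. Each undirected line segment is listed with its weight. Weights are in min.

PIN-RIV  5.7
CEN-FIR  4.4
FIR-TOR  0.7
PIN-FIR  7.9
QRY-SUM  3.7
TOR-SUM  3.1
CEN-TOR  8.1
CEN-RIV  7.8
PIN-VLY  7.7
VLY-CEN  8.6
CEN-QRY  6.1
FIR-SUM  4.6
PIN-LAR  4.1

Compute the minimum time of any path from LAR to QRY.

Enumerating some paths:
LAR - PIN - FIR - TOR - SUM - QRY: 4.1+7.9+0.7+3.1+3.7 = 19.5
LAR - PIN - FIR - SUM - QRY: 4.1+7.9+4.6+3.7 = 20.3
LAR - PIN - FIR - CEN - QRY: 4.1+7.9+4.4+6.1 = 22.5
Cheapest is LAR - PIN - FIR - TOR - SUM - QRY at 19.5 min.

19.5 min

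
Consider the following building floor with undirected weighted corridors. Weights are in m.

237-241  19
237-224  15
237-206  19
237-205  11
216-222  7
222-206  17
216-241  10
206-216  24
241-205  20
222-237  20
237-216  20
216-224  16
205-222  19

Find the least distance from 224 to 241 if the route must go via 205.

46 m

Shortest 224→205: 224–237–205 = 26
Best 205 to 241: 205–241 costing 20
Total via 205: 26 + 20 = 46 m.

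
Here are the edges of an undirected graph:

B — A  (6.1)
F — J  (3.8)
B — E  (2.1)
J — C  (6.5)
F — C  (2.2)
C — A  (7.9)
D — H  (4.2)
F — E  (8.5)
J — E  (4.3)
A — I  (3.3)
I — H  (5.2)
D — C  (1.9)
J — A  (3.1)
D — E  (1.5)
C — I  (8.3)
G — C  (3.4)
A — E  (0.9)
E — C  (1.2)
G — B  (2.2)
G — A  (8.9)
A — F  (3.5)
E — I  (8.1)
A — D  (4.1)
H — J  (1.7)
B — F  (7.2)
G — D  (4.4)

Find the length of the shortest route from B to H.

7.8

Settle nodes by increasing distance from B:
B: 0
E: 2.1  (via B)
G: 2.2  (via B)
A: 3  (via E)
C: 3.3  (via E)
D: 3.6  (via E)
F: 5.5  (via C)
J: 6.1  (via A)
I: 6.3  (via A)
H: 7.8  (via D)
Shortest route: B → E → D → H = 7.8.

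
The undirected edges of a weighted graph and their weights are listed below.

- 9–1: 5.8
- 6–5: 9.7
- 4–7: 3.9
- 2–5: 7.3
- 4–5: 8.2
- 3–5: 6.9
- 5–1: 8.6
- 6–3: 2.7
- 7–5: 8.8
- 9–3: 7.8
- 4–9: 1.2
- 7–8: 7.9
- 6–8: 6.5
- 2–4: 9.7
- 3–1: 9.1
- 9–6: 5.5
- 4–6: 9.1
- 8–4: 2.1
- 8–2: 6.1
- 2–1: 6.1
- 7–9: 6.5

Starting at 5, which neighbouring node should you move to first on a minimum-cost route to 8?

Enumerating some paths:
5 → 7 → 4 → 8: 8.8+3.9+2.1 = 14.8
5 → 4 → 8: 8.2+2.1 = 10.3
5 → 3 → 6 → 8: 6.9+2.7+6.5 = 16.1
5 → 2 → 8: 7.3+6.1 = 13.4
The minimum is 10.3 via 5 → 4 → 8.
So from 5 the first move is to 4.

4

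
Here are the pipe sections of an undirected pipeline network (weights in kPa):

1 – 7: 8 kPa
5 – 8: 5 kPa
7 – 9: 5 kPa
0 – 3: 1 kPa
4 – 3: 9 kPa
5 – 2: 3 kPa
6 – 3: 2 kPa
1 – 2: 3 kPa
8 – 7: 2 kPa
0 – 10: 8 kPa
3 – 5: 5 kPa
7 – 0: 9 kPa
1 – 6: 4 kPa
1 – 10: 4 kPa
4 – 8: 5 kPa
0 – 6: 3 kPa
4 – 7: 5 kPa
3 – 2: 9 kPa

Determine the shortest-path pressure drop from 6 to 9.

Settle nodes by increasing distance from 6:
6: 0
3: 2  (via 6)
0: 3  (via 6)
1: 4  (via 6)
2: 7  (via 1)
5: 7  (via 3)
10: 8  (via 1)
4: 11  (via 3)
7: 12  (via 0)
8: 12  (via 5)
9: 17  (via 7)
Shortest route: 6 → 0 → 7 → 9 = 17 kPa.

17 kPa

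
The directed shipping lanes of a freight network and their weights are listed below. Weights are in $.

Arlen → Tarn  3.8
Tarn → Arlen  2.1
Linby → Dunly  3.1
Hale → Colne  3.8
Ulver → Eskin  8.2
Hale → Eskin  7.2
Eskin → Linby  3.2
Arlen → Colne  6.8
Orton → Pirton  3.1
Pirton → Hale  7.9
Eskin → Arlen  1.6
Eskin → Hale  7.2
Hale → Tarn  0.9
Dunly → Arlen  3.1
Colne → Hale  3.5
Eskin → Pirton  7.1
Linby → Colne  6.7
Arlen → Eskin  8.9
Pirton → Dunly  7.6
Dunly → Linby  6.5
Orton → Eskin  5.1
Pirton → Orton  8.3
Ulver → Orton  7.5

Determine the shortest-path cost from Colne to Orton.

$26.1

Compare a few routes:
Colne → Hale → Tarn → Arlen → Eskin → Pirton → Orton: 3.5+0.9+2.1+8.9+7.1+8.3 = 30.8
Colne → Hale → Eskin → Pirton → Orton: 3.5+7.2+7.1+8.3 = 26.1
The minimum is $26.1 via Colne → Hale → Eskin → Pirton → Orton.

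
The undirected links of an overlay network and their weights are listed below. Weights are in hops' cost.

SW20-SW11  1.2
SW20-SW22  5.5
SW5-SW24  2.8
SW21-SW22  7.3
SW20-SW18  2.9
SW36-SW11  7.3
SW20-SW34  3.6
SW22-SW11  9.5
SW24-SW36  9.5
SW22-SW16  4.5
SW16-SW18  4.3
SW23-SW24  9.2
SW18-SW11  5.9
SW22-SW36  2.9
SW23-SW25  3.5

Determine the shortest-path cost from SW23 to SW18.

30 hops' cost

Enumerating some paths:
SW23–SW24–SW36–SW11–SW20–SW18: 9.2+9.5+7.3+1.2+2.9 = 30.1
SW23–SW24–SW36–SW22–SW16–SW18: 9.2+9.5+2.9+4.5+4.3 = 30.4
SW23–SW24–SW36–SW22–SW20–SW18: 9.2+9.5+2.9+5.5+2.9 = 30
The minimum is 30 hops' cost via SW23–SW24–SW36–SW22–SW20–SW18.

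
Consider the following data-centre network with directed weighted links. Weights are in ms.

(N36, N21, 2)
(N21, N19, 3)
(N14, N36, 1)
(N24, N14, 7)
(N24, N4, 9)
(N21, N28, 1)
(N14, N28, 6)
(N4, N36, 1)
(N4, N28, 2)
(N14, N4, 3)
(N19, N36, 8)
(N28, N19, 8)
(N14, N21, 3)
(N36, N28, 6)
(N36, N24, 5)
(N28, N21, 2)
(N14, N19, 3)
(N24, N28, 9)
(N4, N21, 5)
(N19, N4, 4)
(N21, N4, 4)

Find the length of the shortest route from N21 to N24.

10 ms

Settle nodes by increasing distance from N21:
N21: 0
N28: 1  (via N21)
N19: 3  (via N21)
N4: 4  (via N21)
N36: 5  (via N4)
N24: 10  (via N36)
Shortest route: N21–N4–N36–N24 = 10 ms.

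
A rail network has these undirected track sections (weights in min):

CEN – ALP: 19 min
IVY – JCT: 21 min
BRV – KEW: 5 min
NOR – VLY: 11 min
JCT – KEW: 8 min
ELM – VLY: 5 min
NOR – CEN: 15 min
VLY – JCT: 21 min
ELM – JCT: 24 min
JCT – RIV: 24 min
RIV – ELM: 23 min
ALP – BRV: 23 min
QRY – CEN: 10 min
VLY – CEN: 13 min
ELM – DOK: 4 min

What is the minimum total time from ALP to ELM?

37 min

Candidate routes:
ALP–CEN–NOR–VLY–ELM: 19+15+11+5 = 50
ALP–BRV–KEW–JCT–ELM: 23+5+8+24 = 60
ALP–CEN–VLY–ELM: 19+13+5 = 37
The minimum is 37 min via ALP–CEN–VLY–ELM.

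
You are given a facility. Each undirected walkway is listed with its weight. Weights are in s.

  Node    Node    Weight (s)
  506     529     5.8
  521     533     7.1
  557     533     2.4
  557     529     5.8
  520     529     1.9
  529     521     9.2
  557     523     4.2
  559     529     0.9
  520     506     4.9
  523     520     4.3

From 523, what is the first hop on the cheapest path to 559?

520

Candidate routes:
523 - 557 - 529 - 559: 4.2+5.8+0.9 = 10.9
523 - 520 - 529 - 559: 4.3+1.9+0.9 = 7.1
Cheapest is 523 - 520 - 529 - 559 at 7.1 s.
So from 523 the first move is to 520.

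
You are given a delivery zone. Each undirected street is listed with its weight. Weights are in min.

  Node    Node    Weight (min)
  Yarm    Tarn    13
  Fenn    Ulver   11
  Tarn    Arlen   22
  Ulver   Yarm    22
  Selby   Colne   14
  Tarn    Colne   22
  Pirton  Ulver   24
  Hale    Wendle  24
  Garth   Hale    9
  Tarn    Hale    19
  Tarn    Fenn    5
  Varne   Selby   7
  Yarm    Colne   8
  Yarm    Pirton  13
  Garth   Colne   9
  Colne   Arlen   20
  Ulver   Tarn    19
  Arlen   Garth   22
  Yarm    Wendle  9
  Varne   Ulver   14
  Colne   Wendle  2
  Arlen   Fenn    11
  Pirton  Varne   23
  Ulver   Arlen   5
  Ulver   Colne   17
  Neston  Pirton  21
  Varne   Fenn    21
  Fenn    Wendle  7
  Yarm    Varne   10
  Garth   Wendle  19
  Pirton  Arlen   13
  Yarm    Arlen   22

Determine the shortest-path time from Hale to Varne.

36 min

Enumerating some paths:
Hale–Garth–Colne–Yarm–Varne: 9+9+8+10 = 36
Hale–Garth–Colne–Wendle–Yarm–Varne: 9+9+2+9+10 = 39
Hale–Garth–Colne–Selby–Varne: 9+9+14+7 = 39
The minimum is 36 min via Hale–Garth–Colne–Yarm–Varne.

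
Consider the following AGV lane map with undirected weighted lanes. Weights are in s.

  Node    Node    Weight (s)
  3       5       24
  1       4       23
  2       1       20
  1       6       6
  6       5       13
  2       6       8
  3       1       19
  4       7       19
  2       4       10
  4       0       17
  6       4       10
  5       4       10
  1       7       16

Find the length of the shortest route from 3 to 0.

51 s

Candidate routes:
3 → 1 → 6 → 4 → 0: 19+6+10+17 = 52
3 → 1 → 4 → 0: 19+23+17 = 59
3 → 5 → 4 → 0: 24+10+17 = 51
Cheapest is 3 → 5 → 4 → 0 at 51 s.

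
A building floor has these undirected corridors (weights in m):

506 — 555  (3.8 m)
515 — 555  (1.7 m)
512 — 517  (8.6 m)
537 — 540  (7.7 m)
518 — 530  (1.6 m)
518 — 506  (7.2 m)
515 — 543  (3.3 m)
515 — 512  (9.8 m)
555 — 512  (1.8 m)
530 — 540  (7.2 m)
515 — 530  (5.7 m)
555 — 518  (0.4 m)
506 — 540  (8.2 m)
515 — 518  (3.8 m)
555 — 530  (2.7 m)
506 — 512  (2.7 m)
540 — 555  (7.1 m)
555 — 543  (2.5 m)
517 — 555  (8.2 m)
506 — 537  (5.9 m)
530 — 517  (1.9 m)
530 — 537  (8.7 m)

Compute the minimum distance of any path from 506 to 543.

Compare a few routes:
506–555–515–543: 3.8+1.7+3.3 = 8.8
506–512–555–543: 2.7+1.8+2.5 = 7
506–555–543: 3.8+2.5 = 6.3
Cheapest is 506–555–543 at 6.3 m.

6.3 m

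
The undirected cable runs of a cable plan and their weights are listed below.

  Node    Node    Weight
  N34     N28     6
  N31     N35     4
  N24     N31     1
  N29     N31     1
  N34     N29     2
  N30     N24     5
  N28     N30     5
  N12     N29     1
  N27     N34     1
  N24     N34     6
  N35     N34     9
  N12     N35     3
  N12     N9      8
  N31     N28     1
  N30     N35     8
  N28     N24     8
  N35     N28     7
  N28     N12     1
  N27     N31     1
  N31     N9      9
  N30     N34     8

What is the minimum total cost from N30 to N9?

Enumerating some paths:
N30 → N28 → N12 → N9: 5+1+8 = 14
N30 → N28 → N31 → N9: 5+1+9 = 15
N30 → N24 → N31 → N9: 5+1+9 = 15
Cheapest is N30 → N28 → N12 → N9 at 14.

14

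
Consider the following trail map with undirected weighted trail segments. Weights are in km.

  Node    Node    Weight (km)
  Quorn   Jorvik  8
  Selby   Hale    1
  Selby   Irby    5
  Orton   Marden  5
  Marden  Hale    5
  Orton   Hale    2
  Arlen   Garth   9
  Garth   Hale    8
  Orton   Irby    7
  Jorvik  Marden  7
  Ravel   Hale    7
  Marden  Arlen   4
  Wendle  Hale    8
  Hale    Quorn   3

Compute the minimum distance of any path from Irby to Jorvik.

17 km

Running Dijkstra from Irby:
Irby: 0
Selby: 5  (via Irby)
Hale: 6  (via Selby)
Orton: 7  (via Irby)
Quorn: 9  (via Hale)
Marden: 11  (via Hale)
Ravel: 13  (via Hale)
Garth: 14  (via Hale)
Wendle: 14  (via Hale)
Arlen: 15  (via Marden)
Jorvik: 17  (via Quorn)
Shortest route: Irby → Selby → Hale → Quorn → Jorvik = 17 km.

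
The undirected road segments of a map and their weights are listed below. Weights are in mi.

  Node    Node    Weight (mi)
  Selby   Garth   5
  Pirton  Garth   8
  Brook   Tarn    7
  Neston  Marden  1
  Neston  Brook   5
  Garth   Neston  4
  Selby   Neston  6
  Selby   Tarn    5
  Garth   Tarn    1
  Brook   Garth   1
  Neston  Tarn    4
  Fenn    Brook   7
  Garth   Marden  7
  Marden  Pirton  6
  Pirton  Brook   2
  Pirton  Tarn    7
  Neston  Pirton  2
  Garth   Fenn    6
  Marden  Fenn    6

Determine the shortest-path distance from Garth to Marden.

Compare a few routes:
Garth–Neston–Marden: 4+1 = 5
Garth–Brook–Pirton–Neston–Marden: 1+2+2+1 = 6
Garth–Tarn–Neston–Marden: 1+4+1 = 6
Garth–Brook–Neston–Marden: 1+5+1 = 7
Cheapest is Garth–Neston–Marden at 5 mi.

5 mi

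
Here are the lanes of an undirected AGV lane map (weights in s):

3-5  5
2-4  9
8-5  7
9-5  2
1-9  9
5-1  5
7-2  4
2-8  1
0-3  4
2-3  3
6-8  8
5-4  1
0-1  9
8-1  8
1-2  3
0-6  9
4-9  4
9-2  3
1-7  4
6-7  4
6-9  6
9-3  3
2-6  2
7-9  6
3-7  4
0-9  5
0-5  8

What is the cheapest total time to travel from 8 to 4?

Running Dijkstra from 8:
8: 0
2: 1  (via 8)
6: 3  (via 2)
1: 4  (via 2)
3: 4  (via 2)
9: 4  (via 2)
7: 5  (via 2)
5: 6  (via 9)
4: 7  (via 5)
Shortest route: 8–2–9–5–4 = 7 s.

7 s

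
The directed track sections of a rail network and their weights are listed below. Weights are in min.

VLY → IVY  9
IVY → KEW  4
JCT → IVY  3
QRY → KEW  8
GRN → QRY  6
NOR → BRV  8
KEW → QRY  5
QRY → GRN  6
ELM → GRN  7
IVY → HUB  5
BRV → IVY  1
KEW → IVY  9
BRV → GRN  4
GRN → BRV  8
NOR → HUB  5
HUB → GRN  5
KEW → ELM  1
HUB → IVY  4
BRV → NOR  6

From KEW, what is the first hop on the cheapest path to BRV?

Enumerating some paths:
KEW - IVY - HUB - GRN - BRV: 9+5+5+8 = 27
KEW - ELM - GRN - BRV: 1+7+8 = 16
KEW - QRY - GRN - BRV: 5+6+8 = 19
The minimum is 16 min via KEW - ELM - GRN - BRV.
So from KEW the first move is to ELM.

ELM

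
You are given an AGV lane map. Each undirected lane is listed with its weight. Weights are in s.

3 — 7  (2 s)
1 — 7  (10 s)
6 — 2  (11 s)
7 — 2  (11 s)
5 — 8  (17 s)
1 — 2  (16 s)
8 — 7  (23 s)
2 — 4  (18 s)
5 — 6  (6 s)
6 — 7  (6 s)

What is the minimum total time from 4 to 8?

Shortest distances from 4:
4: 0
2: 18  (via 4)
6: 29  (via 2)
7: 29  (via 2)
3: 31  (via 7)
1: 34  (via 2)
5: 35  (via 6)
8: 52  (via 7)
Shortest route: 4 → 2 → 7 → 8 = 52 s.

52 s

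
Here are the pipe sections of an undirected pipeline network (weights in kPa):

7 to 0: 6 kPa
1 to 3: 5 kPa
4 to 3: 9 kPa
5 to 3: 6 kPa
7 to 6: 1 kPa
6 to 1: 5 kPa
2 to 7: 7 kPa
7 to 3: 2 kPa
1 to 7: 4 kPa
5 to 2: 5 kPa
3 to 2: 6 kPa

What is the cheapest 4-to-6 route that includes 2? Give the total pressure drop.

Best 4 to 2: 4 → 3 → 2 costing 15
Best 2 to 6: 2 → 7 → 6 costing 8
Total via 2: 15 + 8 = 23 kPa.

23 kPa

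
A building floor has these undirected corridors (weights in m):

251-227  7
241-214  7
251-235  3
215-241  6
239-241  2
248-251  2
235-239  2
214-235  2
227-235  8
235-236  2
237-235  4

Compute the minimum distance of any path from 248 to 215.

Running Dijkstra from 248:
248: 0
251: 2  (via 248)
235: 5  (via 251)
236: 7  (via 235)
214: 7  (via 235)
239: 7  (via 235)
237: 9  (via 235)
227: 9  (via 251)
241: 9  (via 239)
215: 15  (via 241)
Shortest route: 248 → 251 → 235 → 239 → 241 → 215 = 15 m.

15 m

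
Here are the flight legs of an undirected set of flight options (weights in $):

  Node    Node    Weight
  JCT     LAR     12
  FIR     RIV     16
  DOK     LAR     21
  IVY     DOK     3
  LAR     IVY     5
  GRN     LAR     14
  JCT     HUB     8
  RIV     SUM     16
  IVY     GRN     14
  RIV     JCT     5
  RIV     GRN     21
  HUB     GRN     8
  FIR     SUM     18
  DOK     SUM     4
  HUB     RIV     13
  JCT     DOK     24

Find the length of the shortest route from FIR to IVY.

Compare a few routes:
FIR–RIV–JCT–LAR–IVY: 16+5+12+5 = 38
FIR–SUM–DOK–IVY: 18+4+3 = 25
Cheapest is FIR–SUM–DOK–IVY at $25.

$25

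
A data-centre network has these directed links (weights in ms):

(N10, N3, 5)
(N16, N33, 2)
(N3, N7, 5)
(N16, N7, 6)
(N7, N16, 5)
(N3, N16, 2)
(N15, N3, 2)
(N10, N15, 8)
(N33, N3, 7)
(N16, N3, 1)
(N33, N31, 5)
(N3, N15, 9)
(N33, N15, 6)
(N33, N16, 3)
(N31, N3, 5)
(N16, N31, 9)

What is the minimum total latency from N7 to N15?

Enumerating some paths:
N7 - N16 - N33 - N15: 5+2+6 = 13
N7 - N16 - N33 - N3 - N15: 5+2+7+9 = 23
N7 - N16 - N3 - N15: 5+1+9 = 15
Cheapest is N7 - N16 - N33 - N15 at 13 ms.

13 ms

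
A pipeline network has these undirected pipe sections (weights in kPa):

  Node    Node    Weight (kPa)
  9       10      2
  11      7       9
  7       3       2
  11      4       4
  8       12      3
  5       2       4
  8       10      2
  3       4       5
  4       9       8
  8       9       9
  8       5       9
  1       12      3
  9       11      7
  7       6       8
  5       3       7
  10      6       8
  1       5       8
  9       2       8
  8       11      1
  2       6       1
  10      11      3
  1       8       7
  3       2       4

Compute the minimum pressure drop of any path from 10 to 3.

12 kPa

Enumerating some paths:
10 → 11 → 4 → 3: 3+4+5 = 12
10 → 9 → 2 → 3: 2+8+4 = 14
10 → 6 → 2 → 3: 8+1+4 = 13
Cheapest is 10 → 11 → 4 → 3 at 12 kPa.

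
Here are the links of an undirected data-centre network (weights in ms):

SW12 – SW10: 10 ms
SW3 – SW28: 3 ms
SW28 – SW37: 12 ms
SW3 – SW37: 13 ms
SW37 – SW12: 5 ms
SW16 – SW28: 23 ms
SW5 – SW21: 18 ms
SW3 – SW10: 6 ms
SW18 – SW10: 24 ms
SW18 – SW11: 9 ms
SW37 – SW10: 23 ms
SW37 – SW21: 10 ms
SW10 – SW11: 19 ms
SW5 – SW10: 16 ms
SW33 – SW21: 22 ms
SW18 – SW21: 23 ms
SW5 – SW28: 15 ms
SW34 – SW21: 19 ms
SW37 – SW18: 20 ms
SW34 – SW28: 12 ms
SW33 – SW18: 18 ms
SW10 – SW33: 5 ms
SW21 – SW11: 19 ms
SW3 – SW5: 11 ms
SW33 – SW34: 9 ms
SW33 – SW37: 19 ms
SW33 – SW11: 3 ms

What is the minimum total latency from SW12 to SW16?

40 ms

Compare a few routes:
SW12–SW10–SW3–SW28–SW16: 10+6+3+23 = 42
SW12–SW37–SW28–SW16: 5+12+23 = 40
SW12–SW37–SW3–SW28–SW16: 5+13+3+23 = 44
SW12–SW10–SW33–SW34–SW28–SW16: 10+5+9+12+23 = 59
Cheapest is SW12–SW37–SW28–SW16 at 40 ms.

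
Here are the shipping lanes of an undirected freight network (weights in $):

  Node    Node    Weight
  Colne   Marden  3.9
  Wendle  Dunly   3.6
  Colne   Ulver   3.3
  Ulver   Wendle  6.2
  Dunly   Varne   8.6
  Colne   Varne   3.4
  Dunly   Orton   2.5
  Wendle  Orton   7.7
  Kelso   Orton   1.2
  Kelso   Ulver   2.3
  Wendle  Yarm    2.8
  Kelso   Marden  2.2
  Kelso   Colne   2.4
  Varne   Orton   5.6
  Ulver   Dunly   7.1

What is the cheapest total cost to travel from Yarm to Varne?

Settle nodes by increasing distance from Yarm:
Yarm: 0
Wendle: 2.8  (via Yarm)
Dunly: 6.4  (via Wendle)
Orton: 8.9  (via Dunly)
Ulver: 9  (via Wendle)
Kelso: 10.1  (via Orton)
Marden: 12.3  (via Kelso)
Colne: 12.3  (via Ulver)
Varne: 14.5  (via Orton)
Shortest route: Yarm → Wendle → Dunly → Orton → Varne = $14.5.

$14.5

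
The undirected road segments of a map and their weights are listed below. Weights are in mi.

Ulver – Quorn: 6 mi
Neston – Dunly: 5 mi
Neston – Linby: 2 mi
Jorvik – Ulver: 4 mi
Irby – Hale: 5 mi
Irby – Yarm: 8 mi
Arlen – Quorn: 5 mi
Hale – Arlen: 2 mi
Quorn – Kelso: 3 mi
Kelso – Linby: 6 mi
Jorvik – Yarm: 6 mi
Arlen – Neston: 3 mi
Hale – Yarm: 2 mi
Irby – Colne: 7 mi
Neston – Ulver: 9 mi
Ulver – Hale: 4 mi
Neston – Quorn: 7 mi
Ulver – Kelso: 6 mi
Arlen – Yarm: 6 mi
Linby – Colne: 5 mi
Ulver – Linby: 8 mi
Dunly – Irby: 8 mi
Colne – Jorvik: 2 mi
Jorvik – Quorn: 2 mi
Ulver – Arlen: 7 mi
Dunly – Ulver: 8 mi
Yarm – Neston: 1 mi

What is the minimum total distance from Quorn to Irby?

11 mi

Compare a few routes:
Quorn–Arlen–Hale–Irby: 5+2+5 = 12
Quorn–Jorvik–Yarm–Hale–Irby: 2+6+2+5 = 15
Quorn–Ulver–Hale–Irby: 6+4+5 = 15
Quorn–Jorvik–Colne–Irby: 2+2+7 = 11
Cheapest is Quorn–Jorvik–Colne–Irby at 11 mi.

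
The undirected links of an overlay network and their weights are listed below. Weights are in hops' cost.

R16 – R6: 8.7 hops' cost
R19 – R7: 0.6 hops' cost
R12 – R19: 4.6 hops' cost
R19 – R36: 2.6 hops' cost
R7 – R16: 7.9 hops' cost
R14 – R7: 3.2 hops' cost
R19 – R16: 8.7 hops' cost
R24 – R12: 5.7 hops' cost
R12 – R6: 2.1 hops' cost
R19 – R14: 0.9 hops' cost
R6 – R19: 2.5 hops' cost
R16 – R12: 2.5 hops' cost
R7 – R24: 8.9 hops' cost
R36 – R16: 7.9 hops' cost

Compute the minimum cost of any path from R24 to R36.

Candidate routes:
R24 → R7 → R19 → R36: 8.9+0.6+2.6 = 12.1
R24 → R12 → R6 → R19 → R36: 5.7+2.1+2.5+2.6 = 12.9
Cheapest is R24 → R7 → R19 → R36 at 12.1 hops' cost.

12.1 hops' cost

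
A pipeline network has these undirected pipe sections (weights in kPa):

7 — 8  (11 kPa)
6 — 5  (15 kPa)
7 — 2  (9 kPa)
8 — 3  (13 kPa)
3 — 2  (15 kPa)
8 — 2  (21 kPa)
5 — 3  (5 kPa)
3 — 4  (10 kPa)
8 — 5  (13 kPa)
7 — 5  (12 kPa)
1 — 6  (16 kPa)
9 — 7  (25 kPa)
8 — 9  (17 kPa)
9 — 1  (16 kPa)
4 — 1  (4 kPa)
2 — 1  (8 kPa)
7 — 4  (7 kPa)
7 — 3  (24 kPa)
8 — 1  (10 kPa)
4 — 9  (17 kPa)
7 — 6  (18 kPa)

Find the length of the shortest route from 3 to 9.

27 kPa

Enumerating some paths:
3 - 4 - 1 - 9: 10+4+16 = 30
3 - 5 - 8 - 9: 5+13+17 = 35
3 - 4 - 9: 10+17 = 27
3 - 8 - 9: 13+17 = 30
Cheapest is 3 - 4 - 9 at 27 kPa.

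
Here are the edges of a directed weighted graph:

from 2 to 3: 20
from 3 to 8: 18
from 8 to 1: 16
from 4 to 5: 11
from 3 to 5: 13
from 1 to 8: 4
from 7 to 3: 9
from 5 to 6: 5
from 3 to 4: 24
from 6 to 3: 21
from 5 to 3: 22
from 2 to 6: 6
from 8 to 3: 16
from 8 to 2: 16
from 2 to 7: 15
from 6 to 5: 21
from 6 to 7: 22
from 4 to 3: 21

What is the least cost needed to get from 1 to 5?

33

Running Dijkstra from 1:
1: 0
8: 4  (via 1)
2: 20  (via 8)
3: 20  (via 8)
6: 26  (via 2)
5: 33  (via 3)
Shortest route: 1 → 8 → 3 → 5 = 33.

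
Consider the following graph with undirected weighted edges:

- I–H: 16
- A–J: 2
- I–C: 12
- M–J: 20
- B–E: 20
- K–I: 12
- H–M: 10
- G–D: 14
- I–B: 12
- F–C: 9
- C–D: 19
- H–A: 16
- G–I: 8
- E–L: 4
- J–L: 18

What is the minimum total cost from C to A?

Running Dijkstra from C:
C: 0
F: 9  (via C)
I: 12  (via C)
D: 19  (via C)
G: 20  (via I)
B: 24  (via I)
K: 24  (via I)
H: 28  (via I)
M: 38  (via H)
A: 44  (via H)
Shortest route: C–I–H–A = 44.

44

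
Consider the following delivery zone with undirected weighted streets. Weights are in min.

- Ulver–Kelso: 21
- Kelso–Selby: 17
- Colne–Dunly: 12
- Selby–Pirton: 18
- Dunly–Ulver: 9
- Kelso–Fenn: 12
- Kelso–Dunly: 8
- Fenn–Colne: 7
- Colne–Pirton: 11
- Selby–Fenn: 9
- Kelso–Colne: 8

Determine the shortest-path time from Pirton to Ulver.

Settle nodes by increasing distance from Pirton:
Pirton: 0
Colne: 11  (via Pirton)
Fenn: 18  (via Colne)
Selby: 18  (via Pirton)
Kelso: 19  (via Colne)
Dunly: 23  (via Colne)
Ulver: 32  (via Dunly)
Shortest route: Pirton–Colne–Dunly–Ulver = 32 min.

32 min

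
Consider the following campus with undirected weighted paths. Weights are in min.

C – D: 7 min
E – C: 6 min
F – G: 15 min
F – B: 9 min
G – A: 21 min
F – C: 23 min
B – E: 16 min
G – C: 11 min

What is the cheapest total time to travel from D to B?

Candidate routes:
D - C - F - B: 7+23+9 = 39
D - C - E - B: 7+6+16 = 29
The minimum is 29 min via D - C - E - B.

29 min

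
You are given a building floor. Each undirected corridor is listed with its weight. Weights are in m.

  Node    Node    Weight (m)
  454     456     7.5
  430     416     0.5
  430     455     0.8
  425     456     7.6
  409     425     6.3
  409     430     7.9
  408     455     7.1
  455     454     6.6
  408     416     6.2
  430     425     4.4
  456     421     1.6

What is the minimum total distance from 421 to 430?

Enumerating some paths:
421 → 456 → 425 → 430: 1.6+7.6+4.4 = 13.6
421 → 456 → 454 → 455 → 430: 1.6+7.5+6.6+0.8 = 16.5
The minimum is 13.6 m via 421 → 456 → 425 → 430.

13.6 m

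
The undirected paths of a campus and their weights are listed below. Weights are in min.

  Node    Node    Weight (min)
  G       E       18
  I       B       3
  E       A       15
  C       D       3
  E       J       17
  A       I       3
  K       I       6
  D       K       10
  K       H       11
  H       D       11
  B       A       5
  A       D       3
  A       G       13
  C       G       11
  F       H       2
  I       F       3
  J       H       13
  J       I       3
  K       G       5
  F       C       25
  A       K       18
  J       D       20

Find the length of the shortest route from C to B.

11 min

Compare a few routes:
C–D–A–B: 3+3+5 = 11
C–D–A–I–B: 3+3+3+3 = 12
The minimum is 11 min via C–D–A–B.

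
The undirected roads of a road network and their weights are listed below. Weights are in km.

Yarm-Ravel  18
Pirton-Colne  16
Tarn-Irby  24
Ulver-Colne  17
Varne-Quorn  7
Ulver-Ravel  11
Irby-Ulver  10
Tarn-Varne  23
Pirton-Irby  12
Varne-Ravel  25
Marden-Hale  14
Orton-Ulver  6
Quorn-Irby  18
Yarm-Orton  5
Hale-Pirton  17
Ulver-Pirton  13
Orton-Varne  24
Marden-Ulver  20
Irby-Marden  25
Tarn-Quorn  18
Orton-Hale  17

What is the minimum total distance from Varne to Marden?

50 km

Settle nodes by increasing distance from Varne:
Varne: 0
Quorn: 7  (via Varne)
Tarn: 23  (via Varne)
Orton: 24  (via Varne)
Ravel: 25  (via Varne)
Irby: 25  (via Quorn)
Yarm: 29  (via Orton)
Ulver: 30  (via Orton)
Pirton: 37  (via Irby)
Hale: 41  (via Orton)
Colne: 47  (via Ulver)
Marden: 50  (via Irby)
Shortest route: Varne–Quorn–Irby–Marden = 50 km.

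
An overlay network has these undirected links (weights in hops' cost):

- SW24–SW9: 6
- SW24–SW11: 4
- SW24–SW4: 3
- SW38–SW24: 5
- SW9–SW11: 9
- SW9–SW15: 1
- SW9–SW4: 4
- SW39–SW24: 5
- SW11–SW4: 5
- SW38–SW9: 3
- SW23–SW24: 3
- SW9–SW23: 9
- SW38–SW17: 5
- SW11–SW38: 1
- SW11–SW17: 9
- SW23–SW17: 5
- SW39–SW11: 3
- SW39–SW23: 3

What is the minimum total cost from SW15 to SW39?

8 hops' cost

Running Dijkstra from SW15:
SW15: 0
SW9: 1  (via SW15)
SW38: 4  (via SW9)
SW11: 5  (via SW38)
SW4: 5  (via SW9)
SW24: 7  (via SW9)
SW39: 8  (via SW11)
Shortest route: SW15–SW9–SW38–SW11–SW39 = 8 hops' cost.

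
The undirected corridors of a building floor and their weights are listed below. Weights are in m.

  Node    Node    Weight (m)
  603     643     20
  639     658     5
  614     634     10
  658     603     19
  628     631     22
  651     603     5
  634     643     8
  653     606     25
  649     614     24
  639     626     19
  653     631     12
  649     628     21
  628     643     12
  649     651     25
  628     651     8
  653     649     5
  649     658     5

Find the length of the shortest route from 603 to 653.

29 m

Running Dijkstra from 603:
603: 0
651: 5  (via 603)
628: 13  (via 651)
658: 19  (via 603)
643: 20  (via 603)
639: 24  (via 658)
649: 24  (via 658)
634: 28  (via 643)
653: 29  (via 649)
Shortest route: 603 → 658 → 649 → 653 = 29 m.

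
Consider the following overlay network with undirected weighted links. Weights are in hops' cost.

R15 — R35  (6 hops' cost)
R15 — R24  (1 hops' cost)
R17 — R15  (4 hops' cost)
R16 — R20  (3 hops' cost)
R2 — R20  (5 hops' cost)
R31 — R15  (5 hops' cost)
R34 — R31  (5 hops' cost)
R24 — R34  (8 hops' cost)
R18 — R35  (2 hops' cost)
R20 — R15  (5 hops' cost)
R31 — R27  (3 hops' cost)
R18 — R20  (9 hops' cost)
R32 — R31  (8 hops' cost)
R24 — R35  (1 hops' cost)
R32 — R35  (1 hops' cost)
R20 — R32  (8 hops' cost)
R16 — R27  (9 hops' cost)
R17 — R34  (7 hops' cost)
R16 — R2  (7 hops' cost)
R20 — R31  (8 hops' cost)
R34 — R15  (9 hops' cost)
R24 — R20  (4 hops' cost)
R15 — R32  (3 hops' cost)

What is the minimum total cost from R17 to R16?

12 hops' cost

Running Dijkstra from R17:
R17: 0
R15: 4  (via R17)
R24: 5  (via R15)
R35: 6  (via R24)
R32: 7  (via R15)
R34: 7  (via R17)
R18: 8  (via R35)
R31: 9  (via R15)
R20: 9  (via R15)
R16: 12  (via R20)
Shortest route: R17–R15–R20–R16 = 12 hops' cost.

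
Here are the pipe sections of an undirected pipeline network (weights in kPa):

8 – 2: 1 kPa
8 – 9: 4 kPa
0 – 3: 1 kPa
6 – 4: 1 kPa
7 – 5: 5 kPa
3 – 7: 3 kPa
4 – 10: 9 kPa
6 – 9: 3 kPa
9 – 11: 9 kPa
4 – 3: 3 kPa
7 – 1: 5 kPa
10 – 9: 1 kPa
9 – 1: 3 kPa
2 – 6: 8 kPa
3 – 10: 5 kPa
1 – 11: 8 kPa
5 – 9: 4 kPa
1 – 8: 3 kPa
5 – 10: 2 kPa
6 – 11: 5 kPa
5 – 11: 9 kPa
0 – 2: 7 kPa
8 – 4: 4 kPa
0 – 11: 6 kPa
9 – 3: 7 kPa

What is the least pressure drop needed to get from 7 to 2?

Candidate routes:
7–1–8–2: 5+3+1 = 9
7–3–0–2: 3+1+7 = 11
Cheapest is 7–1–8–2 at 9 kPa.

9 kPa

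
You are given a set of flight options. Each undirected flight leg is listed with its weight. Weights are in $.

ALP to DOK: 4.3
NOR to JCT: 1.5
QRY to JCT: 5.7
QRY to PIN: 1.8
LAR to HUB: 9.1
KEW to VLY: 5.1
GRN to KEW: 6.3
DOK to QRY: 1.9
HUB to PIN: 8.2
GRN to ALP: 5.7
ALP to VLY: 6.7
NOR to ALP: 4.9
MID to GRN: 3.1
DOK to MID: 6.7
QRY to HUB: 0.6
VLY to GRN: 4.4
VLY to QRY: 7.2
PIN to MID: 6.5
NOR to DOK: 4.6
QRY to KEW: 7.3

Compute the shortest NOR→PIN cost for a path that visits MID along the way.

$17.8

Best NOR to MID: NOR → DOK → MID costing 11.3
Best MID to PIN: MID → PIN costing 6.5
Total via MID: 11.3 + 6.5 = $17.8.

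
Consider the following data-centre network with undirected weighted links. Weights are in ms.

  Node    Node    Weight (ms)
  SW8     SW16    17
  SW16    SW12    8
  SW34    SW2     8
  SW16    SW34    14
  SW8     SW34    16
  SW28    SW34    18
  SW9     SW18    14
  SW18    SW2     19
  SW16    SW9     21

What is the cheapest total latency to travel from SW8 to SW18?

Candidate routes:
SW8–SW34–SW2–SW18: 16+8+19 = 43
SW8–SW16–SW34–SW2–SW18: 17+14+8+19 = 58
SW8–SW16–SW9–SW18: 17+21+14 = 52
Cheapest is SW8–SW34–SW2–SW18 at 43 ms.

43 ms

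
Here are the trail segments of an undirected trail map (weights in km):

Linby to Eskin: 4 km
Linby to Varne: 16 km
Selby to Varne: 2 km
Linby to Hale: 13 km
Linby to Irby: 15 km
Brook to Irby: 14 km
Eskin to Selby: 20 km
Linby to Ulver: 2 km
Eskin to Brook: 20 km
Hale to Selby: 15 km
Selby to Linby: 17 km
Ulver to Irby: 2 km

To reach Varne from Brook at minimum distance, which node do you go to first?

Candidate routes:
Brook–Irby–Ulver–Linby–Varne: 14+2+2+16 = 34
Brook–Eskin–Linby–Varne: 20+4+16 = 40
Brook–Irby–Ulver–Linby–Selby–Varne: 14+2+2+17+2 = 37
The minimum is 34 km via Brook–Irby–Ulver–Linby–Varne.
So from Brook the first move is to Irby.

Irby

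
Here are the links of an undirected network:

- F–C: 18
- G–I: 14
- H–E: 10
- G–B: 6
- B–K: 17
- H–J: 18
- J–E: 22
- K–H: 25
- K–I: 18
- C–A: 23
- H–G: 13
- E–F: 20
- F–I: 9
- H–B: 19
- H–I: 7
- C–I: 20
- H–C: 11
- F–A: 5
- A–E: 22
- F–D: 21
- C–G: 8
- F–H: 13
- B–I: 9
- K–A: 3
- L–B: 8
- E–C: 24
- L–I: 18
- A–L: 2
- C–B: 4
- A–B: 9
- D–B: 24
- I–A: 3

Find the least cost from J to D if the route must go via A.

Shortest J→A: J–H–I–A = 28
Best A to D: A–F–D costing 26
Total via A: 28 + 26 = 54.

54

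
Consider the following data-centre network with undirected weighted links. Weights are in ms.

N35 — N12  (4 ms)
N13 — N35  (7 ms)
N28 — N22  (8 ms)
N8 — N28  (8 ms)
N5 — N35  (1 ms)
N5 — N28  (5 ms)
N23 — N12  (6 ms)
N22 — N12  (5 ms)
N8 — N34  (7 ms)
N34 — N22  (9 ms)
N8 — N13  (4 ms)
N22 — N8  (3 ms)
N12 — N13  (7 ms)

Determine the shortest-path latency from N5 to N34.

Enumerating some paths:
N5 → N28 → N8 → N34: 5+8+7 = 20
N5 → N35 → N12 → N22 → N34: 1+4+5+9 = 19
Cheapest is N5 → N35 → N12 → N22 → N34 at 19 ms.

19 ms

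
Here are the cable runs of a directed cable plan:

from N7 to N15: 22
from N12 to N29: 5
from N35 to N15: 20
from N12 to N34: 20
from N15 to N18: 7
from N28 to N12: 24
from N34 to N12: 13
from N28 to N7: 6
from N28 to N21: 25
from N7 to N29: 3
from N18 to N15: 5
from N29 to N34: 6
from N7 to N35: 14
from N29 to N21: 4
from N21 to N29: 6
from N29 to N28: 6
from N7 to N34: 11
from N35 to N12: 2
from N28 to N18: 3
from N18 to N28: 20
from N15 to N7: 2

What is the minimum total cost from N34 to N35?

44

Running Dijkstra from N34:
N34: 0
N12: 13  (via N34)
N29: 18  (via N12)
N21: 22  (via N29)
N28: 24  (via N29)
N18: 27  (via N28)
N7: 30  (via N28)
N15: 32  (via N18)
N35: 44  (via N7)
Shortest route: N34–N12–N29–N28–N7–N35 = 44.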